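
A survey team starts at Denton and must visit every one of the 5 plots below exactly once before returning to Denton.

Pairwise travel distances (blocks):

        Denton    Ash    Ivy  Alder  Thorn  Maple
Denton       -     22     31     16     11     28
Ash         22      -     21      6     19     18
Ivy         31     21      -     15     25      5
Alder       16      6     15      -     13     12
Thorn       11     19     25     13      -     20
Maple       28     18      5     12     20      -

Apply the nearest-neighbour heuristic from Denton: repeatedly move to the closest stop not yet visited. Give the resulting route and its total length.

84 blocks along Denton → Thorn → Alder → Ash → Maple → Ivy → Denton.

At Denton the remaining stops are Thorn 11, Alder 16, Ash 22, Maple 28, Ivy 31; go to Thorn.
At Thorn the remaining stops are Alder 13, Ash 19, Maple 20, Ivy 25; go to Alder.
At Alder the remaining stops are Ash 6, Maple 12, Ivy 15; go to Ash.
At Ash the remaining stops are Maple 18, Ivy 21; go to Maple.
At Maple the remaining stops are Ivy 5; go to Ivy.
Return Ivy→Denton: 31.
Total = 11 + 13 + 6 + 18 + 5 + 31 = 84.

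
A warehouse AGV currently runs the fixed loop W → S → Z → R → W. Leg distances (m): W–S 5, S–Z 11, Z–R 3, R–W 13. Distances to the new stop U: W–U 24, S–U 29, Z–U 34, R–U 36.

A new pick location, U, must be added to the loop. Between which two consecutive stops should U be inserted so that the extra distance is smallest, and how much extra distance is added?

Insertion cost between consecutive stops i–j is d(i,U) + d(U,j) − d(i,j):
  between W and S: 24 + 29 − 5 = 48
  between S and Z: 29 + 34 − 11 = 52
  between Z and R: 34 + 36 − 3 = 67
  between R and W: 36 + 24 − 13 = 47
Cheapest insertion is between R and W, adding 47.
New total = 32 + 47 = 79.

Adding 47 m by placing U on the R–W leg.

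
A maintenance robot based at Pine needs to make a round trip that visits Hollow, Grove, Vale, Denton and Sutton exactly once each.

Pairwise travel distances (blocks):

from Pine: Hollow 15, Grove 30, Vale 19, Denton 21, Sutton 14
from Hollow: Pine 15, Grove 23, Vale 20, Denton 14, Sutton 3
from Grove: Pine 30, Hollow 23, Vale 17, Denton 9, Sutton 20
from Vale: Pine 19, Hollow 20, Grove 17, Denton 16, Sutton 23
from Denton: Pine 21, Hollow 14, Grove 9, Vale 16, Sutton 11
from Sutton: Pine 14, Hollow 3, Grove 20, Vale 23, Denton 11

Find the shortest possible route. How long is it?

Shortest round trip = 74 blocks.

There are 60 distinct closed tours to check (reversals are equivalent).
Pine - Hollow - Grove - Vale - Denton - Sutton - Pine: 15+23+17+16+11+14 = 96
Pine - Hollow - Grove - Vale - Sutton - Denton - Pine: 15+23+17+23+11+21 = 110
Pine - Hollow - Grove - Denton - Vale - Sutton - Pine: 15+23+9+16+23+14 = 100
Pine - Hollow - Grove - Denton - Sutton - Vale - Pine: 15+23+9+11+23+19 = 100
Pine - Hollow - Grove - Sutton - Vale - Denton - Pine: 15+23+20+23+16+21 = 118
Pine - Hollow - Grove - Sutton - Denton - Vale - Pine: 15+23+20+11+16+19 = 104
Pine - Hollow - Vale - Grove - Denton - Sutton - Pine: 15+20+17+9+11+14 = 86
Pine - Hollow - Vale - Grove - Sutton - Denton - Pine: 15+20+17+20+11+21 = 104
Pine - Hollow - Vale - Denton - Grove - Sutton - Pine: 15+20+16+9+20+14 = 94
Pine - Hollow - Vale - Denton - Sutton - Grove - Pine: 15+20+16+11+20+30 = 112
Pine - Hollow - Vale - Sutton - Grove - Denton - Pine: 15+20+23+20+9+21 = 108
Pine - Hollow - Vale - Sutton - Denton - Grove - Pine: 15+20+23+11+9+30 = 108
Pine - Hollow - Denton - Grove - Vale - Sutton - Pine: 15+14+9+17+23+14 = 92
Pine - Hollow - Denton - Grove - Sutton - Vale - Pine: 15+14+9+20+23+19 = 100
… (46 more)
Pine - Hollow - Sutton - Denton - Grove - Vale - Pine: 15+3+11+9+17+19 = 74  ← best
The minimum is 74.
One optimal route: Pine → Hollow → Sutton → Denton → Grove → Vale → Pine (or its reverse).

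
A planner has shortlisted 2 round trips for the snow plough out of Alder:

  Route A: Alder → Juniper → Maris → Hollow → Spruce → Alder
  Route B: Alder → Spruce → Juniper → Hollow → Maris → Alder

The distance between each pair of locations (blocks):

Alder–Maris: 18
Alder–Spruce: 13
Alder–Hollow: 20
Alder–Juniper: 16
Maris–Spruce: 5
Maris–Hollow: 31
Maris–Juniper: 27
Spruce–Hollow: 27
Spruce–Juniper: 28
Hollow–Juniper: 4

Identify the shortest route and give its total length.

Route A: 16 + 27 + 31 + 27 + 13 = 114
Route B: 13 + 28 + 4 + 31 + 18 = 94

94 blocks — Route B is the shortest.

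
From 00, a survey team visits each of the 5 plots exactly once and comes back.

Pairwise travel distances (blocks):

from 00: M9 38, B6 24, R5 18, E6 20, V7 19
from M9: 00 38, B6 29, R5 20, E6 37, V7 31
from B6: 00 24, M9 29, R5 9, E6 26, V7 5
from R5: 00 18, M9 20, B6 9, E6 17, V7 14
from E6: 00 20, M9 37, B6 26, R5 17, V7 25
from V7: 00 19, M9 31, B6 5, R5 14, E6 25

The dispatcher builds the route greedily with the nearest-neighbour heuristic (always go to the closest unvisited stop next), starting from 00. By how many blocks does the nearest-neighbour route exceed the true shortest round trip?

Excess over optimum: 22 blocks.

00: R5=18, V7=19, E6=20, B6=24, M9=38 ⇒ R5
R5: B6=9, V7=14, E6=17, M9=20 ⇒ B6
B6: V7=5, E6=26, M9=29 ⇒ V7
V7: E6=25, M9=31 ⇒ E6
E6: M9=37 ⇒ M9
NN route 00 → R5 → B6 → V7 → E6 → M9 → 00 costs 132.
Optimal: 00 → E6 → M9 → R5 → B6 → V7 → 00 costs 110 (by enumerating all 60 distinct tours).
Excess = 132 − 110 = 22.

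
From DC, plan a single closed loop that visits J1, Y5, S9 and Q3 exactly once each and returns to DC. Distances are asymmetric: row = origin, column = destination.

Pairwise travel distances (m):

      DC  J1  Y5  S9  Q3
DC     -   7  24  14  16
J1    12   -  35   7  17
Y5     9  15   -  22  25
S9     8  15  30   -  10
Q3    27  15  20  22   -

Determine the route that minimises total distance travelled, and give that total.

53 m — the shortest possible round trip.

DC - J1 - Y5 - S9 - Q3 - DC: 7+35+22+10+27 = 101
DC - J1 - Y5 - Q3 - S9 - DC: 7+35+25+22+8 = 97
DC - J1 - S9 - Y5 - Q3 - DC: 7+7+30+25+27 = 96
DC - J1 - S9 - Q3 - Y5 - DC: 7+7+10+20+9 = 53
DC - J1 - Q3 - Y5 - S9 - DC: 7+17+20+22+8 = 74
DC - J1 - Q3 - S9 - Y5 - DC: 7+17+22+30+9 = 85
DC - Y5 - J1 - S9 - Q3 - DC: 24+15+7+10+27 = 83
DC - Y5 - J1 - Q3 - S9 - DC: 24+15+17+22+8 = 86
DC - Y5 - S9 - J1 - Q3 - DC: 24+22+15+17+27 = 105
DC - Y5 - S9 - Q3 - J1 - DC: 24+22+10+15+12 = 83
DC - Y5 - Q3 - J1 - S9 - DC: 24+25+15+7+8 = 79
DC - Y5 - Q3 - S9 - J1 - DC: 24+25+22+15+12 = 98
DC - S9 - J1 - Y5 - Q3 - DC: 14+15+35+25+27 = 116
DC - S9 - J1 - Q3 - Y5 - DC: 14+15+17+20+9 = 75
… (10 more)
The minimum is 53.
One optimal route: DC → J1 → S9 → Q3 → Y5 → DC.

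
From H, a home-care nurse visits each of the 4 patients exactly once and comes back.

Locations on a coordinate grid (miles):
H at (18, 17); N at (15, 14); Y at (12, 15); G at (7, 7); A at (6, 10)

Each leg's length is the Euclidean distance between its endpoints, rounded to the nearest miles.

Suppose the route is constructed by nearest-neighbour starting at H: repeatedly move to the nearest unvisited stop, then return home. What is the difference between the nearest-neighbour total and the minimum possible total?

From H: N=4, Y=6, A=14, G=15 → choose N (4).
From N: Y=3, A=10, G=11 → choose Y (3).
From Y: A=8, G=9 → choose A (8).
From A: G=3 → choose G (3).
NN route H → N → Y → A → G → H costs 33.
Optimal: H → N → G → A → Y → H costs 32 (by enumerating all 12 distinct tours).
Excess = 33 − 32 = 1.

1 miles longer than the optimal tour.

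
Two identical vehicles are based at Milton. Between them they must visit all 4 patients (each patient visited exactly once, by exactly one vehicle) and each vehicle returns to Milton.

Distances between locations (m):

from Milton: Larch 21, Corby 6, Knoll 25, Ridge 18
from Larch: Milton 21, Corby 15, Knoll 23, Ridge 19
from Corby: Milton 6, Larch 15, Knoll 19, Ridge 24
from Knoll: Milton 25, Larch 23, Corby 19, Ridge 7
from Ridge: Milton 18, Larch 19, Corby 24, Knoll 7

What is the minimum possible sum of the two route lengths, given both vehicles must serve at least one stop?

There are 2^3 − 1 = 7 ways to divide the 4 stops into two non-empty groups. For each, the best each vehicle can do is its own shortest tour through its group:
  {Larch} + {Corby, Knoll, Ridge}: 42 + 50 = 92
  {Corby} + {Larch, Knoll, Ridge}: 12 + 69 = 81
  {Larch, Corby} + {Knoll, Ridge}: 42 + 50 = 92
  {Knoll} + {Larch, Corby, Ridge}: 50 + 58 = 108
  {Larch, Knoll} + {Corby, Ridge}: 69 + 48 = 117
  {Corby, Knoll} + {Larch, Ridge}: 50 + 58 = 108
  … (7 splits in total)
Best: vehicle 1 Milton → Corby → Milton = 12; vehicle 2 Milton → Larch → Knoll → Ridge → Milton = 69; combined 81.

Minimum combined distance: 81 m.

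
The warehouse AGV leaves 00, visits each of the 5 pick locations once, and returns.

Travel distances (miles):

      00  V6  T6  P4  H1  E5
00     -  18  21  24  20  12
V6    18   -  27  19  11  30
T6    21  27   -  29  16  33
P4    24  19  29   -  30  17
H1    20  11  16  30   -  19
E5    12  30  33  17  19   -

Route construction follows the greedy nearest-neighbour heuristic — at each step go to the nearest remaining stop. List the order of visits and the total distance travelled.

From 00: distances to unvisited — E5=12, V6=18, H1=20, T6=21, P4=24. Nearest is E5 (12).
From E5: distances to unvisited — P4=17, H1=19, V6=30, T6=33. Nearest is P4 (17).
From P4: distances to unvisited — V6=19, T6=29, H1=30. Nearest is V6 (19).
From V6: distances to unvisited — H1=11, T6=27. Nearest is H1 (11).
From H1: distances to unvisited — T6=16. Nearest is T6 (16).
Return T6→00: 21.
Total = 12 + 17 + 19 + 11 + 16 + 21 = 96.

Total distance 96 miles via the nearest-neighbour route 00 → E5 → P4 → V6 → H1 → T6 → 00.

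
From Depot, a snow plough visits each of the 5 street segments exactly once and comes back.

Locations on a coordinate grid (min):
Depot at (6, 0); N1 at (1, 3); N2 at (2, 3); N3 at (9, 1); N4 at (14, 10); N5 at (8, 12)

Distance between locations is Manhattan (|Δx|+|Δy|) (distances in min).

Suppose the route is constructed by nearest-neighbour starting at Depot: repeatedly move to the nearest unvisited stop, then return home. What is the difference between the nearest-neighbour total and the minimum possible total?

6 min longer than the optimal tour.

From Depot: N3=4, N2=7, N1=8, N5=14, N4=18 → choose N3 (4).
From N3: N2=9, N1=10, N5=12, N4=14 → choose N2 (9).
From N2: N1=1, N5=15, N4=19 → choose N1 (1).
From N1: N5=16, N4=20 → choose N5 (16).
From N5: N4=8 → choose N4 (8).
NN route Depot → N3 → N2 → N1 → N5 → N4 → Depot costs 56.
Optimal: Depot → N1 → N2 → N5 → N4 → N3 → Depot costs 50 (by enumerating all 60 distinct tours).
Excess = 56 − 50 = 6.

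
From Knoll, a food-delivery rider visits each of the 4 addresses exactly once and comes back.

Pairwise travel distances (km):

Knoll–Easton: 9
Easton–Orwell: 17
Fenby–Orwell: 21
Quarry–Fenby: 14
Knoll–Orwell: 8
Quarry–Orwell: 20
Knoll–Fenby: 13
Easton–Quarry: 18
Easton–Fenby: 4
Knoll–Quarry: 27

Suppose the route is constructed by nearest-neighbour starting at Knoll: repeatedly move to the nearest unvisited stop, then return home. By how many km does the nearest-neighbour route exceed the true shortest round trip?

15 km longer than the optimal tour.

Knoll: Orwell=8, Easton=9, Fenby=13, Quarry=27 ⇒ Orwell
Orwell: Easton=17, Quarry=20, Fenby=21 ⇒ Easton
Easton: Fenby=4, Quarry=18 ⇒ Fenby
Fenby: Quarry=14 ⇒ Quarry
NN route Knoll → Orwell → Easton → Fenby → Quarry → Knoll costs 70.
Optimal: Knoll → Easton → Fenby → Quarry → Orwell → Knoll costs 55 (by enumerating all 12 distinct tours).
Excess = 70 − 55 = 15.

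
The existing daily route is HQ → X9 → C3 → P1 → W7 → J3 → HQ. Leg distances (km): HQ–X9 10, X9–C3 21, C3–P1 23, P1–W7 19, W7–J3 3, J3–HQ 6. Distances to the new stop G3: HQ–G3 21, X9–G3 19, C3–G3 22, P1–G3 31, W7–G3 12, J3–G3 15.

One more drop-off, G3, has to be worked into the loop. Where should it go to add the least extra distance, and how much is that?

Insertion cost between consecutive stops i–j is d(i,G3) + d(G3,j) − d(i,j):
  between HQ and X9: 21 + 19 − 10 = 30
  between X9 and C3: 19 + 22 − 21 = 20
  between C3 and P1: 22 + 31 − 23 = 30
  between P1 and W7: 31 + 12 − 19 = 24
  between W7 and J3: 12 + 15 − 3 = 24
  between J3 and HQ: 15 + 21 − 6 = 30
Cheapest insertion is between X9 and C3, adding 20.
New total = 82 + 20 = 102.

Minimum extra distance: 20 km, inserting G3 between X9 and C3.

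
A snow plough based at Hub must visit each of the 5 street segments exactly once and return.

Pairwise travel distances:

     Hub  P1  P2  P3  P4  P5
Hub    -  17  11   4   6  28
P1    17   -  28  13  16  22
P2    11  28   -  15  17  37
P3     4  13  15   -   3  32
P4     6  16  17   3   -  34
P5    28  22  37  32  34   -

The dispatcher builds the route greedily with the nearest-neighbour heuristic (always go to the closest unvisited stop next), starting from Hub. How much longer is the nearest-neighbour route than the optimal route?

From Hub: P3=4, P4=6, P2=11, P1=17, P5=28 → choose P3 (4).
From P3: P4=3, P1=13, P2=15, P5=32 → choose P4 (3).
From P4: P1=16, P2=17, P5=34 → choose P1 (16).
From P1: P5=22, P2=28 → choose P5 (22).
From P5: P2=37 → choose P2 (37).
NN route Hub → P3 → P4 → P1 → P5 → P2 → Hub costs 93.
Optimal: Hub → P2 → P5 → P1 → P3 → P4 → Hub costs 92 (by enumerating all 60 distinct tours).
Excess = 93 − 92 = 1.

1 longer than the optimal tour.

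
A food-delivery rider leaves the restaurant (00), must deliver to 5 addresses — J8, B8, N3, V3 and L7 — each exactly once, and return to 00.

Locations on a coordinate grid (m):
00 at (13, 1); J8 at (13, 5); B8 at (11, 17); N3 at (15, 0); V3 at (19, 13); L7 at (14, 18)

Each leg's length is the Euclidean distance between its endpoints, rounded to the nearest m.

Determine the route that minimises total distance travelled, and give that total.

Minimum total distance: 42 m.

There are 60 distinct closed tours to check (reversals are equivalent).
00→J8→B8→N3→V3→L7→00: 4+12+17+14+7+17 = 71
00→J8→B8→N3→L7→V3→00: 4+12+17+18+7+13 = 71
00→J8→B8→V3→N3→L7→00: 4+12+9+14+18+17 = 74
00→J8→B8→V3→L7→N3→00: 4+12+9+7+18+2 = 52
00→J8→B8→L7→N3→V3→00: 4+12+3+18+14+13 = 64
00→J8→B8→L7→V3→N3→00: 4+12+3+7+14+2 = 42
00→J8→N3→B8→V3→L7→00: 4+5+17+9+7+17 = 59
00→J8→N3→B8→L7→V3→00: 4+5+17+3+7+13 = 49
00→J8→N3→V3→B8→L7→00: 4+5+14+9+3+17 = 52
00→J8→N3→V3→L7→B8→00: 4+5+14+7+3+16 = 49
00→J8→N3→L7→B8→V3→00: 4+5+18+3+9+13 = 52
00→J8→N3→L7→V3→B8→00: 4+5+18+7+9+16 = 59
00→J8→V3→B8→N3→L7→00: 4+10+9+17+18+17 = 75
00→J8→V3→B8→L7→N3→00: 4+10+9+3+18+2 = 46
… (46 more)
The minimum is 42.
One optimal route: 00 → J8 → B8 → L7 → V3 → N3 → 00 (or its reverse).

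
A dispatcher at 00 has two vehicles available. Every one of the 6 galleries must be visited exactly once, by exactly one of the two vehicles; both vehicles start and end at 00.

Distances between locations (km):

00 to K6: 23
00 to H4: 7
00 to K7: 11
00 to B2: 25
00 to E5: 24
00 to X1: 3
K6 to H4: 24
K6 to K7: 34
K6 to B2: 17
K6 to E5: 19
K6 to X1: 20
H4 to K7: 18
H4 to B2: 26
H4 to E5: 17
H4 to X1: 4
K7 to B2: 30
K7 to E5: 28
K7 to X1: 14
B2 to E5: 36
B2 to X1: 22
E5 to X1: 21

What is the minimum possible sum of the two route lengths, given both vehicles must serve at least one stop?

107 km — the smallest possible combined total.

There are 2^5 − 1 = 31 ways to divide the 6 stops into two non-empty groups. For each, the best each vehicle can do is its own shortest tour through its group:
  {K6} + {H4, K7, B2, E5, X1}: 46 + 101 = 147
  {H4} + {K6, K7, B2, E5, X1}: 14 + 100 = 114
  {K6, H4} + {K7, B2, E5, X1}: 54 + 100 = 154
  {K7} + {K6, H4, B2, E5, X1}: 22 + 85 = 107
  {K6, K7} + {H4, B2, E5, X1}: 68 + 85 = 153
  {H4, K7} + {K6, B2, E5, X1}: 36 + 85 = 121
  … (31 splits in total)
Best: vehicle 1 00 → K7 → 00 = 22; vehicle 2 00 → H4 → E5 → K6 → B2 → X1 → 00 = 85; combined 107.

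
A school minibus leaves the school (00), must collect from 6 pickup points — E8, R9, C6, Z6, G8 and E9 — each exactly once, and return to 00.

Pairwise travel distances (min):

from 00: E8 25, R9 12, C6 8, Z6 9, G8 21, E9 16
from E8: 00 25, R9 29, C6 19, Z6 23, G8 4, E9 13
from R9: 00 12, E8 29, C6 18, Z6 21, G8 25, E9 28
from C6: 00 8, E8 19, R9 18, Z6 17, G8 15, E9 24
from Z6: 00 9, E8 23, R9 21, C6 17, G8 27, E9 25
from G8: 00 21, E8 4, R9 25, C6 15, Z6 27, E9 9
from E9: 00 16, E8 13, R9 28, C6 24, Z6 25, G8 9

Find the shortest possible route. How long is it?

There are 360 distinct closed tours to check (reversals are equivalent).
00 - E8 - R9 - C6 - Z6 - G8 - E9 - 00: 25+29+18+17+27+9+16 = 141
00 - E8 - R9 - C6 - Z6 - E9 - G8 - 00: 25+29+18+17+25+9+21 = 144
00 - E8 - R9 - C6 - G8 - Z6 - E9 - 00: 25+29+18+15+27+25+16 = 155
00 - E8 - R9 - C6 - G8 - E9 - Z6 - 00: 25+29+18+15+9+25+9 = 130
00 - E8 - R9 - C6 - E9 - Z6 - G8 - 00: 25+29+18+24+25+27+21 = 169
00 - E8 - R9 - C6 - E9 - G8 - Z6 - 00: 25+29+18+24+9+27+9 = 141
00 - E8 - R9 - Z6 - C6 - G8 - E9 - 00: 25+29+21+17+15+9+16 = 132
00 - E8 - R9 - Z6 - C6 - E9 - G8 - 00: 25+29+21+17+24+9+21 = 146
… (352 more)
00 - R9 - C6 - E8 - G8 - E9 - Z6 - 00: 12+18+19+4+9+25+9 = 96  ← best
The minimum is 96.
One optimal route: 00 → R9 → C6 → E8 → G8 → E9 → Z6 → 00 (or its reverse).

Minimum total distance: 96 min.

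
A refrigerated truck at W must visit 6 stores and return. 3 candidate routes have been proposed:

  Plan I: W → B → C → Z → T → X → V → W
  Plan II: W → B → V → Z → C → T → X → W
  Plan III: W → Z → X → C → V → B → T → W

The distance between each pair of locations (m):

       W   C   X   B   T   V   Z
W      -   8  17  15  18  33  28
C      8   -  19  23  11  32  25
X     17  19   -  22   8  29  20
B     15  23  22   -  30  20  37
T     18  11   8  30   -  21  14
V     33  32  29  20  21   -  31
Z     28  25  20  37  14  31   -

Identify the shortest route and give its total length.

Shortest is Plan II, total 127 m.

Plan I: 15 + 23 + 25 + 14 + 8 + 29 + 33 = 147
Plan II: 15 + 20 + 31 + 25 + 11 + 8 + 17 = 127
Plan III: 28 + 20 + 19 + 32 + 20 + 30 + 18 = 167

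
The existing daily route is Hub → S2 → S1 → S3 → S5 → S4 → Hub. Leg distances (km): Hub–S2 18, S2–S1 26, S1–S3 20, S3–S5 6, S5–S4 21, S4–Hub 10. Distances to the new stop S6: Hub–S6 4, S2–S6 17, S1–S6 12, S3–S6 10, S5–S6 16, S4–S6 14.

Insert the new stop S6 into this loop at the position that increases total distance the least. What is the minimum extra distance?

Insertion cost between consecutive stops i–j is d(i,S6) + d(S6,j) − d(i,j):
  between Hub and S2: 4 + 17 − 18 = 3
  between S2 and S1: 17 + 12 − 26 = 3
  between S1 and S3: 12 + 10 − 20 = 2
  between S3 and S5: 10 + 16 − 6 = 20
  between S5 and S4: 16 + 14 − 21 = 9
  between S4 and Hub: 14 + 4 − 10 = 8
Cheapest insertion is between S1 and S3, adding 2.
New total = 101 + 2 = 103.

+2 km — insert S6 between S1 and S3.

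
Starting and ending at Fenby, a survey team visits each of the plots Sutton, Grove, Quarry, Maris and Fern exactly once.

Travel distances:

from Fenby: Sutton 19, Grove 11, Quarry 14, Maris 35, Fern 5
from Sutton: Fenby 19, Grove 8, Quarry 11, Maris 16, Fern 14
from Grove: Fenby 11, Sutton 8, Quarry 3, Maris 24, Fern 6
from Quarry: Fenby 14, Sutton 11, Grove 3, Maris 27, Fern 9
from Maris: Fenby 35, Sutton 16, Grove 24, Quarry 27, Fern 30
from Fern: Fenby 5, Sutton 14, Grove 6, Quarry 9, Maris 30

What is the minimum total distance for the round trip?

With 5 stops there are 5!/2 = 60 distinct round trips (a route and its reverse cost the same).
Fenby - Sutton - Grove - Quarry - Maris - Fern - Fenby: 19+8+3+27+30+5 = 92
Fenby - Sutton - Grove - Quarry - Fern - Maris - Fenby: 19+8+3+9+30+35 = 104
Fenby - Sutton - Grove - Maris - Quarry - Fern - Fenby: 19+8+24+27+9+5 = 92
Fenby - Sutton - Grove - Maris - Fern - Quarry - Fenby: 19+8+24+30+9+14 = 104
Fenby - Sutton - Grove - Fern - Quarry - Maris - Fenby: 19+8+6+9+27+35 = 104
Fenby - Sutton - Grove - Fern - Maris - Quarry - Fenby: 19+8+6+30+27+14 = 104
Fenby - Sutton - Quarry - Grove - Maris - Fern - Fenby: 19+11+3+24+30+5 = 92
Fenby - Sutton - Quarry - Grove - Fern - Maris - Fenby: 19+11+3+6+30+35 = 104
Fenby - Sutton - Quarry - Maris - Grove - Fern - Fenby: 19+11+27+24+6+5 = 92
Fenby - Sutton - Quarry - Maris - Fern - Grove - Fenby: 19+11+27+30+6+11 = 104
Fenby - Sutton - Quarry - Fern - Grove - Maris - Fenby: 19+11+9+6+24+35 = 104
Fenby - Sutton - Quarry - Fern - Maris - Grove - Fenby: 19+11+9+30+24+11 = 104
Fenby - Sutton - Maris - Grove - Quarry - Fern - Fenby: 19+16+24+3+9+5 = 76
Fenby - Sutton - Maris - Grove - Fern - Quarry - Fenby: 19+16+24+6+9+14 = 88
… (46 more)
The minimum is 76.
One optimal route: Fenby → Sutton → Maris → Grove → Quarry → Fern → Fenby (or its reverse).

76 — the shortest possible round trip.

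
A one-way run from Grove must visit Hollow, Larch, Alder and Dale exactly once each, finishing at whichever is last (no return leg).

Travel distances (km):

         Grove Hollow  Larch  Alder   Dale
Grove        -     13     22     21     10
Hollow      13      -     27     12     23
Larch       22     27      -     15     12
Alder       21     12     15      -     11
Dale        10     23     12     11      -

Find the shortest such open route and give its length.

There are 4! = 24 possible orderings.
Grove → Hollow → Larch → Alder → Dale: 13+27+15+11 = 66
Grove → Hollow → Larch → Dale → Alder: 13+27+12+11 = 63
Grove → Hollow → Alder → Larch → Dale: 13+12+15+12 = 52
Grove → Hollow → Alder → Dale → Larch: 13+12+11+12 = 48
Grove → Hollow → Dale → Larch → Alder: 13+23+12+15 = 63
Grove → Hollow → Dale → Alder → Larch: 13+23+11+15 = 62
Grove → Larch → Hollow → Alder → Dale: 22+27+12+11 = 72
Grove → Larch → Hollow → Dale → Alder: 22+27+23+11 = 83
Grove → Larch → Alder → Hollow → Dale: 22+15+12+23 = 72
Grove → Larch → Alder → Dale → Hollow: 22+15+11+23 = 71
Grove → Larch → Dale → Hollow → Alder: 22+12+23+12 = 69
Grove → Larch → Dale → Alder → Hollow: 22+12+11+12 = 57
Grove → Alder → Hollow → Larch → Dale: 21+12+27+12 = 72
Grove → Alder → Hollow → Dale → Larch: 21+12+23+12 = 68
… (10 more)
The minimum is 48.
One shortest path: Grove → Hollow → Alder → Dale → Larch.

48 km — the minimum one-way total.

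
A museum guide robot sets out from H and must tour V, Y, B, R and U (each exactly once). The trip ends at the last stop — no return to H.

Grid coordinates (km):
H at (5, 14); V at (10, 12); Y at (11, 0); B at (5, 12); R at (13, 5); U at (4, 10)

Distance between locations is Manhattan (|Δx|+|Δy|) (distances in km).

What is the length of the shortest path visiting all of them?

There are 5! = 120 possible orderings.
H → V → Y → B → R → U: 7+13+18+15+14 = 67
H → V → Y → B → U → R: 7+13+18+3+14 = 55
H → V → Y → R → B → U: 7+13+7+15+3 = 45
H → V → Y → R → U → B: 7+13+7+14+3 = 44
H → V → Y → U → B → R: 7+13+17+3+15 = 55
H → V → Y → U → R → B: 7+13+17+14+15 = 66
H → V → B → Y → R → U: 7+5+18+7+14 = 51
H → V → B → Y → U → R: 7+5+18+17+14 = 61
H → V → B → R → Y → U: 7+5+15+7+17 = 51
H → V → B → R → U → Y: 7+5+15+14+17 = 58
H → V → B → U → Y → R: 7+5+3+17+7 = 39
H → V → B → U → R → Y: 7+5+3+14+7 = 36
H → V → R → Y → B → U: 7+10+7+18+3 = 45
H → V → R → Y → U → B: 7+10+7+17+3 = 44
… (106 more)
H → B → U → V → R → Y: 2+3+8+10+7 = 30  ← best
The minimum is 30.
One shortest path: H → B → U → V → R → Y.

30 km — the minimum one-way total.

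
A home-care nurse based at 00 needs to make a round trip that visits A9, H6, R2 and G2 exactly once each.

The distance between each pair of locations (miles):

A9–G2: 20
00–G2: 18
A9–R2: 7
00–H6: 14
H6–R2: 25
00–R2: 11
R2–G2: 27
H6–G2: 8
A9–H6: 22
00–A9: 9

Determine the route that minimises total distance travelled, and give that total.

Minimum total distance: 60 miles.

00-A9-H6-R2-G2-00: 9+22+25+27+18 = 101
00-A9-H6-G2-R2-00: 9+22+8+27+11 = 77
00-A9-R2-H6-G2-00: 9+7+25+8+18 = 67
00-A9-R2-G2-H6-00: 9+7+27+8+14 = 65
00-A9-G2-H6-R2-00: 9+20+8+25+11 = 73
00-A9-G2-R2-H6-00: 9+20+27+25+14 = 95
00-H6-A9-R2-G2-00: 14+22+7+27+18 = 88
00-H6-A9-G2-R2-00: 14+22+20+27+11 = 94
00-H6-R2-A9-G2-00: 14+25+7+20+18 = 84
00-H6-G2-A9-R2-00: 14+8+20+7+11 = 60
00-R2-A9-H6-G2-00: 11+7+22+8+18 = 66
00-R2-H6-A9-G2-00: 11+25+22+20+18 = 96
The minimum is 60.
One optimal route: 00 → H6 → G2 → A9 → R2 → 00 (or its reverse).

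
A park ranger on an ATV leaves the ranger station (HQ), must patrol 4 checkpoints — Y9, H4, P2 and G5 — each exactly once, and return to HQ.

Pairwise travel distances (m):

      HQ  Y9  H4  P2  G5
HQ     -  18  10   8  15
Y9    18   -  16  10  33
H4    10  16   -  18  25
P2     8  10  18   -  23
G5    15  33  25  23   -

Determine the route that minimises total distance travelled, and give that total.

Minimum total distance: 74 m.

HQ → Y9 → H4 → P2 → G5 → HQ: 18+16+18+23+15 = 90
HQ → Y9 → H4 → G5 → P2 → HQ: 18+16+25+23+8 = 90
HQ → Y9 → P2 → H4 → G5 → HQ: 18+10+18+25+15 = 86
HQ → Y9 → P2 → G5 → H4 → HQ: 18+10+23+25+10 = 86
HQ → Y9 → G5 → H4 → P2 → HQ: 18+33+25+18+8 = 102
HQ → Y9 → G5 → P2 → H4 → HQ: 18+33+23+18+10 = 102
HQ → H4 → Y9 → P2 → G5 → HQ: 10+16+10+23+15 = 74
HQ → H4 → Y9 → G5 → P2 → HQ: 10+16+33+23+8 = 90
HQ → H4 → P2 → Y9 → G5 → HQ: 10+18+10+33+15 = 86
HQ → H4 → G5 → Y9 → P2 → HQ: 10+25+33+10+8 = 86
HQ → P2 → Y9 → H4 → G5 → HQ: 8+10+16+25+15 = 74
HQ → P2 → H4 → Y9 → G5 → HQ: 8+18+16+33+15 = 90
The minimum is 74.
One optimal route: HQ → H4 → Y9 → P2 → G5 → HQ (or its reverse).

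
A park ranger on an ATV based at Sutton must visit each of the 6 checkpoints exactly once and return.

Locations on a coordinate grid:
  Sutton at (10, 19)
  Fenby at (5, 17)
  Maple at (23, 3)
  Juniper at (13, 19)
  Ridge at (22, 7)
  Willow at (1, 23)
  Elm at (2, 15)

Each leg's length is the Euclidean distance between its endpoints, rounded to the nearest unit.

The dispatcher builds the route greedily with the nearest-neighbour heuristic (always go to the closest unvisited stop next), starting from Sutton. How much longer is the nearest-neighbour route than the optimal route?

From Sutton: Juniper=3, Fenby=5, Elm=9, Willow=10, Ridge=17, Maple=21 → choose Juniper (3).
From Juniper: Fenby=8, Elm=12, Willow=13, Ridge=15, Maple=19 → choose Fenby (8).
From Fenby: Elm=4, Willow=7, Ridge=20, Maple=23 → choose Elm (4).
From Elm: Willow=8, Ridge=22, Maple=24 → choose Willow (8).
From Willow: Ridge=26, Maple=30 → choose Ridge (26).
From Ridge: Maple=4 → choose Maple (4).
NN route Sutton → Juniper → Fenby → Elm → Willow → Ridge → Maple → Sutton costs 74.
Optimal: Sutton → Fenby → Willow → Elm → Maple → Ridge → Juniper → Sutton costs 66 (by enumerating all 360 distinct tours).
Excess = 74 − 66 = 8.

The nearest-neighbour route is 8 longer than optimal.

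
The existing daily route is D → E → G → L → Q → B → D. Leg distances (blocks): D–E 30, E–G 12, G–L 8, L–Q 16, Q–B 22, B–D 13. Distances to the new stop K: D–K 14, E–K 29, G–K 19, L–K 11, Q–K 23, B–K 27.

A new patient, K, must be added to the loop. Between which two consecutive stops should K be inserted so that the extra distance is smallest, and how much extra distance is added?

Adding 13 blocks by placing K on the D–E leg.

Insertion cost between consecutive stops i–j is d(i,K) + d(K,j) − d(i,j):
  between D and E: 14 + 29 − 30 = 13
  between E and G: 29 + 19 − 12 = 36
  between G and L: 19 + 11 − 8 = 22
  between L and Q: 11 + 23 − 16 = 18
  between Q and B: 23 + 27 − 22 = 28
  between B and D: 27 + 14 − 13 = 28
Cheapest insertion is between D and E, adding 13.
New total = 101 + 13 = 114.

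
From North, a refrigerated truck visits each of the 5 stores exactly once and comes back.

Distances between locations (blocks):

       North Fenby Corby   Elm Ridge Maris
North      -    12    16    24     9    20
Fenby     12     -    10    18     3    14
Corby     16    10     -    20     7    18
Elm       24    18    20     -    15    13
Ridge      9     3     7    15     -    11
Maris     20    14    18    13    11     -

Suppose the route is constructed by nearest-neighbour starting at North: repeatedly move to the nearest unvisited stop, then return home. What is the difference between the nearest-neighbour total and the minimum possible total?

Excess over optimum: 2 blocks.

From North: Ridge=9, Fenby=12, Corby=16, Maris=20, Elm=24 → choose Ridge (9).
From Ridge: Fenby=3, Corby=7, Maris=11, Elm=15 → choose Fenby (3).
From Fenby: Corby=10, Maris=14, Elm=18 → choose Corby (10).
From Corby: Maris=18, Elm=20 → choose Maris (18).
From Maris: Elm=13 → choose Elm (13).
NN route North → Ridge → Fenby → Corby → Maris → Elm → North costs 77.
Optimal: North → Fenby → Corby → Elm → Maris → Ridge → North costs 75 (by enumerating all 60 distinct tours).
Excess = 77 − 75 = 2.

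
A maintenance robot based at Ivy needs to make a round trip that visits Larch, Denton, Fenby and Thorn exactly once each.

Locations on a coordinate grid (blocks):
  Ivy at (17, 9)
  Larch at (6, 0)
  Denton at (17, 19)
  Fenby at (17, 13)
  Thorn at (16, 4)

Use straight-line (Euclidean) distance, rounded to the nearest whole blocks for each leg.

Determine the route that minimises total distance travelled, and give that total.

48 blocks — the shortest possible round trip.

With 4 stops there are 4!/2 = 12 distinct round trips (a route and its reverse cost the same).
Ivy → Larch → Denton → Fenby → Thorn → Ivy: 14+22+6+9+5 = 56
Ivy → Larch → Denton → Thorn → Fenby → Ivy: 14+22+15+9+4 = 64
Ivy → Larch → Fenby → Denton → Thorn → Ivy: 14+17+6+15+5 = 57
Ivy → Larch → Fenby → Thorn → Denton → Ivy: 14+17+9+15+10 = 65
Ivy → Larch → Thorn → Denton → Fenby → Ivy: 14+11+15+6+4 = 50
Ivy → Larch → Thorn → Fenby → Denton → Ivy: 14+11+9+6+10 = 50
Ivy → Denton → Larch → Fenby → Thorn → Ivy: 10+22+17+9+5 = 63
Ivy → Denton → Larch → Thorn → Fenby → Ivy: 10+22+11+9+4 = 56
Ivy → Denton → Fenby → Larch → Thorn → Ivy: 10+6+17+11+5 = 49
Ivy → Denton → Thorn → Larch → Fenby → Ivy: 10+15+11+17+4 = 57
Ivy → Fenby → Larch → Denton → Thorn → Ivy: 4+17+22+15+5 = 63
Ivy → Fenby → Denton → Larch → Thorn → Ivy: 4+6+22+11+5 = 48
The minimum is 48.
One optimal route: Ivy → Fenby → Denton → Larch → Thorn → Ivy (or its reverse).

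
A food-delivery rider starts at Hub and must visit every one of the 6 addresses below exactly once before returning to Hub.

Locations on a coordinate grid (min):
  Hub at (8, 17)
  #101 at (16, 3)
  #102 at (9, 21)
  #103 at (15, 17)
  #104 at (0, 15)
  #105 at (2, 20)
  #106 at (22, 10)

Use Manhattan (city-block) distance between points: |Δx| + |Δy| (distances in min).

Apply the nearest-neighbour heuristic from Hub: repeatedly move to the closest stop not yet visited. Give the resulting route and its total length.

At Hub the remaining stops are #102 5, #103 7, #105 9, #104 10, #106 21, #101 22; go to #102.
At #102 the remaining stops are #105 8, #103 10, #104 15, #106 24, #101 25; go to #105.
At #105 the remaining stops are #104 7, #103 16, #106 30, #101 31; go to #104.
At #104 the remaining stops are #103 17, #106 27, #101 28; go to #103.
At #103 the remaining stops are #106 14, #101 15; go to #106.
At #106 the remaining stops are #101 13; go to #101.
Return #101→Hub: 22.
Total = 5 + 8 + 7 + 17 + 14 + 13 + 22 = 86.

Total distance 86 min via the nearest-neighbour route Hub → #102 → #105 → #104 → #103 → #106 → #101 → Hub.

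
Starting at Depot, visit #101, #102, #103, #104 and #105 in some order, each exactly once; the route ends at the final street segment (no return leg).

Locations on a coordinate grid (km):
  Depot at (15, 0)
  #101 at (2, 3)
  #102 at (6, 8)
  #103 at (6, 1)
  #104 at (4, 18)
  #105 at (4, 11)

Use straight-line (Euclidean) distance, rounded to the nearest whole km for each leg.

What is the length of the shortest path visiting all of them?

Shortest open route: 30 km.

There are 5! = 120 possible orderings.
Depot → #101 → #102 → #103 → #104 → #105: 13+6+7+17+7 = 50
Depot → #101 → #102 → #103 → #105 → #104: 13+6+7+10+7 = 43
Depot → #101 → #102 → #104 → #103 → #105: 13+6+10+17+10 = 56
Depot → #101 → #102 → #104 → #105 → #103: 13+6+10+7+10 = 46
Depot → #101 → #102 → #105 → #103 → #104: 13+6+4+10+17 = 50
Depot → #101 → #102 → #105 → #104 → #103: 13+6+4+7+17 = 47
Depot → #101 → #103 → #102 → #104 → #105: 13+4+7+10+7 = 41
Depot → #101 → #103 → #102 → #105 → #104: 13+4+7+4+7 = 35
Depot → #101 → #103 → #104 → #102 → #105: 13+4+17+10+4 = 48
Depot → #101 → #103 → #104 → #105 → #102: 13+4+17+7+4 = 45
Depot → #101 → #103 → #105 → #102 → #104: 13+4+10+4+10 = 41
Depot → #101 → #103 → #105 → #104 → #102: 13+4+10+7+10 = 44
Depot → #101 → #104 → #102 → #103 → #105: 13+15+10+7+10 = 55
Depot → #101 → #104 → #102 → #105 → #103: 13+15+10+4+10 = 52
… (106 more)
Depot → #103 → #101 → #102 → #105 → #104: 9+4+6+4+7 = 30  ← best
The minimum is 30.
One shortest path: Depot → #103 → #101 → #102 → #105 → #104.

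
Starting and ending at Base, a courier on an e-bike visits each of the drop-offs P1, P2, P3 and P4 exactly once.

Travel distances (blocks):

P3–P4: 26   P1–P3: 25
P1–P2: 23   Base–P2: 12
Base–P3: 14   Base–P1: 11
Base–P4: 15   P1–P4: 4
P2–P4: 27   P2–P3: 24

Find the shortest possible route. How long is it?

Minimum total distance: 77 blocks.

Base → P1 → P2 → P3 → P4 → Base: 11+23+24+26+15 = 99
Base → P1 → P2 → P4 → P3 → Base: 11+23+27+26+14 = 101
Base → P1 → P3 → P2 → P4 → Base: 11+25+24+27+15 = 102
Base → P1 → P3 → P4 → P2 → Base: 11+25+26+27+12 = 101
Base → P1 → P4 → P2 → P3 → Base: 11+4+27+24+14 = 80
Base → P1 → P4 → P3 → P2 → Base: 11+4+26+24+12 = 77
Base → P2 → P1 → P3 → P4 → Base: 12+23+25+26+15 = 101
Base → P2 → P1 → P4 → P3 → Base: 12+23+4+26+14 = 79
Base → P2 → P3 → P1 → P4 → Base: 12+24+25+4+15 = 80
Base → P2 → P4 → P1 → P3 → Base: 12+27+4+25+14 = 82
Base → P3 → P1 → P2 → P4 → Base: 14+25+23+27+15 = 104
Base → P3 → P2 → P1 → P4 → Base: 14+24+23+4+15 = 80
The minimum is 77.
One optimal route: Base → P1 → P4 → P3 → P2 → Base (or its reverse).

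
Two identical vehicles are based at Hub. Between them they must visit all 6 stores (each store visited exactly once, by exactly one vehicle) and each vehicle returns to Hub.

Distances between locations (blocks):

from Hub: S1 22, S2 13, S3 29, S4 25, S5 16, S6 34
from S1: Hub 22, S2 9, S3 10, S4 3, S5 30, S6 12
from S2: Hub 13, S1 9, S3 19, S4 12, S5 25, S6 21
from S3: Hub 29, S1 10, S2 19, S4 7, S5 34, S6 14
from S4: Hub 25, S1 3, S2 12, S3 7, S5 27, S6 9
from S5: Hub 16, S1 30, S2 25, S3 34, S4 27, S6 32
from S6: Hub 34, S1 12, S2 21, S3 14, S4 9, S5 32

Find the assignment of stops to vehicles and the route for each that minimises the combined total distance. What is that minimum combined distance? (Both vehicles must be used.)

There are 2^5 − 1 = 31 ways to divide the 6 stops into two non-empty groups. For each, the best each vehicle can do is its own shortest tour through its group:
  {S1} + {S2, S3, S4, S5, S6}: 44 + 94 = 138
  {S2} + {S1, S3, S4, S5, S6}: 26 + 94 = 120
  {S1, S2} + {S3, S4, S5, S6}: 44 + 93 = 137
  {S3} + {S1, S2, S4, S5, S6}: 58 + 82 = 140
  {S1, S3} + {S2, S4, S5, S6}: 61 + 82 = 143
  {S2, S3} + {S1, S4, S5, S6}: 61 + 82 = 143
  … (31 splits in total)
  {S5} + {S1, S2, S3, S4, S6}: 32 + 77 = 109  ← best
Best: vehicle 1 Hub → S5 → Hub = 32; vehicle 2 Hub → S2 → S1 → S4 → S6 → S3 → Hub = 77; combined 109.

Minimum combined distance: 109 blocks.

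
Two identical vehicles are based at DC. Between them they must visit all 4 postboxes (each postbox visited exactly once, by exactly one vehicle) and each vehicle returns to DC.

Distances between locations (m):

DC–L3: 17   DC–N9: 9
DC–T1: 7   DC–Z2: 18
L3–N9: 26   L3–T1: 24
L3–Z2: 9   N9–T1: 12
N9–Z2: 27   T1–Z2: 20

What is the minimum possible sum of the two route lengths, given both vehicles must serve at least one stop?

Minimum combined distance: 71 m.

There are 2^3 − 1 = 7 ways to divide the 4 stops into two non-empty groups. For each, the best each vehicle can do is its own shortest tour through its group:
  {L3} + {N9, T1, Z2}: 34 + 59 = 93
  {N9} + {L3, T1, Z2}: 18 + 53 = 71
  {L3, N9} + {T1, Z2}: 52 + 45 = 97
  {T1} + {L3, N9, Z2}: 14 + 62 = 76
  {L3, T1} + {N9, Z2}: 48 + 54 = 102
  {N9, T1} + {L3, Z2}: 28 + 44 = 72
  … (7 splits in total)
Best: vehicle 1 DC → N9 → DC = 18; vehicle 2 DC → L3 → Z2 → T1 → DC = 53; combined 71.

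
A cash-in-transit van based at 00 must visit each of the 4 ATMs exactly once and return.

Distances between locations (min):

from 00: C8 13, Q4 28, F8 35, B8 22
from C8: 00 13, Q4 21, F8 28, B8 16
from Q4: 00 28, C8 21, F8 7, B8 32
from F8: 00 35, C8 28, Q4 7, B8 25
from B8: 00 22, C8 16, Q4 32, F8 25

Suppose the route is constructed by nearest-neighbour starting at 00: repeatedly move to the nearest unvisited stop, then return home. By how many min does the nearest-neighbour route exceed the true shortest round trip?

From 00: C8=13, B8=22, Q4=28, F8=35 → choose C8 (13).
From C8: B8=16, Q4=21, F8=28 → choose B8 (16).
From B8: F8=25, Q4=32 → choose F8 (25).
From F8: Q4=7 → choose Q4 (7).
NN route 00 → C8 → B8 → F8 → Q4 → 00 costs 89.
Optimal: 00 → C8 → Q4 → F8 → B8 → 00 costs 88 (by enumerating all 12 distinct tours).
Excess = 89 − 88 = 1.

1 min longer than the optimal tour.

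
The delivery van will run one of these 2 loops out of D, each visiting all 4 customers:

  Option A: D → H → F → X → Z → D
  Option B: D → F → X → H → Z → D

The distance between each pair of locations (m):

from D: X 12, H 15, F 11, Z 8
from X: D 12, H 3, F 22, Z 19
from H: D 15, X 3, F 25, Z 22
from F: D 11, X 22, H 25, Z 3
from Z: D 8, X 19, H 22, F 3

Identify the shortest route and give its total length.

Shortest is Option B, total 66 m.

Option A: 15 + 25 + 22 + 19 + 8 = 89
Option B: 11 + 22 + 3 + 22 + 8 = 66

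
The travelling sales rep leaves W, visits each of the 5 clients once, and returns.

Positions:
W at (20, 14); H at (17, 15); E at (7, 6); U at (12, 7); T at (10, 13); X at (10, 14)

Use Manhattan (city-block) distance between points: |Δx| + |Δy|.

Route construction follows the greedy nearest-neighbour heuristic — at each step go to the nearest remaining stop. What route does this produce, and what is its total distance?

W → [H:4 / X:10 / T:11 / U:15 / E:21] → H (4)
H → [X:8 / T:9 / U:13 / E:19] → X (8)
X → [T:1 / U:9 / E:11] → T (1)
T → [U:8 / E:10] → U (8)
U → [E:6] → E (6)
Return E→W: 21.
Total = 4 + 8 + 1 + 8 + 6 + 21 = 48.

Total distance 48 via the nearest-neighbour route W → H → X → T → U → E → W.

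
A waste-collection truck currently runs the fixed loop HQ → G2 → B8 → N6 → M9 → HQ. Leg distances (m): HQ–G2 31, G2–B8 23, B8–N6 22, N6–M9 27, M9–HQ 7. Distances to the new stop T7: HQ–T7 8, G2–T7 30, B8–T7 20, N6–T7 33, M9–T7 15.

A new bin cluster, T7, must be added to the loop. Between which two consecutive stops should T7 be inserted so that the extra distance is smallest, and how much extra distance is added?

Insertion cost between consecutive stops i–j is d(i,T7) + d(T7,j) − d(i,j):
  between HQ and G2: 8 + 30 − 31 = 7
  between G2 and B8: 30 + 20 − 23 = 27
  between B8 and N6: 20 + 33 − 22 = 31
  between N6 and M9: 33 + 15 − 27 = 21
  between M9 and HQ: 15 + 8 − 7 = 16
Cheapest insertion is between HQ and G2, adding 7.
New total = 110 + 7 = 117.

+7 m — insert T7 between HQ and G2.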